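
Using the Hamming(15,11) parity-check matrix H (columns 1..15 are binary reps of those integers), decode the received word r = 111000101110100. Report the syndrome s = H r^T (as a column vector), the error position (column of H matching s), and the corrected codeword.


s = (0, 0, 1, 0)^T, error position = 2, corrected codeword c = 101000101110100

Compute s = H r^T mod 2 one row at a time:
  s_1 = 0 + 1 + 1 + 1 + 0 + 1 + 0 + 0 = 4 ≡ 0 (mod 2).
  s_2 = 0 + 0 + 0 + 1 + 0 + 1 + 0 + 0 = 2 ≡ 0 (mod 2).
  s_3 = 1 + 1 + 0 + 1 + 1 + 1 + 0 + 0 = 5 ≡ 1 (mod 2).
  s_4 = 1 + 1 + 0 + 1 + 1 + 1 + 1 + 0 = 6 ≡ 0 (mod 2).
s = (0, 0, 1, 0)^T — this equals column 2 of H (binary 0010), so error is at position 2.
Correct: flip bit 2 of r = 111000101110100 to get c = 101000101110100.


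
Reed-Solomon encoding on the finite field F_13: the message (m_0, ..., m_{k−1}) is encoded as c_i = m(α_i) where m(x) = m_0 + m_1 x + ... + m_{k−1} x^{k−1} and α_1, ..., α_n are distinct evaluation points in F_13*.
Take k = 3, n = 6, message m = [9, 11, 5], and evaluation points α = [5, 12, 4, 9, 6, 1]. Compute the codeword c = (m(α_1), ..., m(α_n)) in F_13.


c = [7, 3, 3, 6, 8, 12]

Message polynomial: m(x) = 9 + 11·x + 5·x^2 (mod 13).
For each evaluation point α_i, compute m(α_i) mod 13:
  α_1 = 5: Horner steps 5 → 10 → 7, so m(5) = 7.
  α_2 = 12: Horner steps 5 → 6 → 3, so m(12) = 3.
  α_3 = 4: Horner steps 5 → 5 → 3, so m(4) = 3.
  α_4 = 9: Horner steps 5 → 4 → 6, so m(9) = 6.
  α_5 = 6: Horner steps 5 → 2 → 8, so m(6) = 8.
  α_6 = 1: Horner steps 5 → 3 → 12, so m(1) = 12.
Codeword c = [7, 3, 3, 6, 8, 12] ∈ F_13^6.


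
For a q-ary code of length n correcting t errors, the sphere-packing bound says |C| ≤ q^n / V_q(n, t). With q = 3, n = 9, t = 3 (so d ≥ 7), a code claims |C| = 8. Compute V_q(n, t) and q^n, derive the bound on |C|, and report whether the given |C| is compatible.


V_q(n, t) = 835, q^n = 19683, Hamming bound = 23, |C| = 8 ≤ bound (satisfied).

Step 1: Compute V_q(n, t) = Σ_{j=0}^3 C(n, j) (q−1)^j.
  j = 0: C(9,0)·(2)^0 = 1·1 = 1.
  j = 1: C(9,1)·(2)^1 = 9·2 = 18.
  j = 2: C(9,2)·(2)^2 = 36·4 = 144.
  j = 3: C(9,3)·(2)^3 = 84·8 = 672.
  V_q(n, t) = 1 + 18 + 144 + 672 = 835.
Step 2: q^n = 3^9 = 19683.
Step 3: Hamming bound ⌊q^n / V_q(n,t)⌋ = ⌊19683/835⌋ = 23.
Step 4: Compare |C| = 8 to 23: satisfied.
The claimed |C| lies below the Hamming bound.


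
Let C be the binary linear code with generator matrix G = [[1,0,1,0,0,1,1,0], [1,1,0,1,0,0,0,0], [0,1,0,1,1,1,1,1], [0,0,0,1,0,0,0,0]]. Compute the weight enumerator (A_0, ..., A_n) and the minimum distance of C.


Weight distribution: A_0 = 1, A_1 = 1, A_2 = 1, A_3 = 2, A_4 = 3, A_5 = 5, A_6 = 3. Minimum distance d = 1.

Enumerate all 2^4 = 16 messages m ∈ F_2^4.
For each, compute codeword c = mG in F_2^8, then tally its weight.
  m = 0000 → c = 00000000, weight = 0.
  m = 1000 → c = 10100110, weight = 4.
  m = 0100 → c = 11010000, weight = 3.
  m = 1100 → c = 01110110, weight = 5.
  m = 0010 → c = 01011111, weight = 6.
  m = 1010 → c = 11111001, weight = 6.
  m = 0110 → c = 10001111, weight = 5.
  m = 1110 → c = 00101001, weight = 3.
  m = 0001 → c = 00010000, weight = 1.
  m = 1001 → c = 10110110, weight = 5.
  m = 0101 → c = 11000000, weight = 2.
  m = 1101 → c = 01100110, weight = 4.
  m = 0011 → c = 01001111, weight = 5.
  m = 1011 → c = 11101001, weight = 5.
  m = 0111 → c = 10011111, weight = 6.
  m = 1111 → c = 00111001, weight = 4.
Tally weights:
  weight 0: 1 codewords.
  weight 1: 1 codewords.
  weight 2: 1 codewords.
  weight 3: 2 codewords.
  weight 4: 3 codewords.
  weight 5: 5 codewords.
  weight 6: 3 codewords.
Minimum distance d = smallest w > 0 with A_w > 0 = 1.
Sanity: Σ A_w = 16 = 2^4 = 16 ✓.


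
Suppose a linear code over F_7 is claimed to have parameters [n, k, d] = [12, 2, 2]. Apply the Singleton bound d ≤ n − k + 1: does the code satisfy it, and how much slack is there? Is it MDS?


Singleton RHS = n − k + 1 = 11, slack = 9, bound satisfied, not MDS.

Singleton bound: d ≤ n − k + 1.
Here n = 12, k = 2, so n − k + 1 = 11.
Given d = 2, check d ≤ 11: YES.
Slack = (n − k + 1) − d = 9.
The code is NOT MDS (slack = 9 > 0).
Description: the claimed parameters are [12, 2, 2]_7; such a code would be non-MDS.


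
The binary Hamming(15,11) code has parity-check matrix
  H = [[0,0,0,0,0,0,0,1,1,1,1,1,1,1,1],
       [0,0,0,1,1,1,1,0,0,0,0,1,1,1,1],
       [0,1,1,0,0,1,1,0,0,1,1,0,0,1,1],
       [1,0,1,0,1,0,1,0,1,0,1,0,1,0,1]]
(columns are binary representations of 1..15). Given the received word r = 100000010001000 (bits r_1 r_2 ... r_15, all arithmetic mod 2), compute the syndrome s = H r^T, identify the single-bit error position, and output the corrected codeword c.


s = (0, 1, 0, 1)^T, error position = 5, corrected codeword c = 100010010001000

Compute s = H r^T mod 2 one row at a time:
  s_1 = 1 + 0 + 0 + 0 + 1 + 0 + 0 + 0 = 2 ≡ 0 (mod 2).
  s_2 = 0 + 0 + 0 + 0 + 1 + 0 + 0 + 0 = 1 ≡ 1 (mod 2).
  s_3 = 0 + 0 + 0 + 0 + 0 + 0 + 0 + 0 = 0 ≡ 0 (mod 2).
  s_4 = 1 + 0 + 0 + 0 + 0 + 0 + 0 + 0 = 1 ≡ 1 (mod 2).
s = (0, 1, 0, 1)^T — this equals column 5 of H (binary 0101), so error is at position 5.
Correct: flip bit 5 of r = 100000010001000 to get c = 100010010001000.


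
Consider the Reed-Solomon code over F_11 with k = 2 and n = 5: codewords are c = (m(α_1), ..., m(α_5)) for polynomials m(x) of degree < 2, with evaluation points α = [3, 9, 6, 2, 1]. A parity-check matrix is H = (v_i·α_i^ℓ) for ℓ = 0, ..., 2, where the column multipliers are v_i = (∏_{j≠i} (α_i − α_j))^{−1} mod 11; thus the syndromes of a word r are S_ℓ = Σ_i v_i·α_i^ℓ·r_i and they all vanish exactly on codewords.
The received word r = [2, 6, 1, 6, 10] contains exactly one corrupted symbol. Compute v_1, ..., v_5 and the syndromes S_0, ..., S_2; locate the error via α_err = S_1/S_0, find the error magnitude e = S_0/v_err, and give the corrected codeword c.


S = (4, 3, 5), error at position 2, error magnitude e = 6, c = [2, 0, 1, 6, 10].

Step 1: column multipliers v_i = (∏_{j≠i}(α_i − α_j))^{−1} mod 11.
  i = 1 (α = 3): (3−9)(3−6)(3−2)(3−1) = (−6)·(−3)·1·2 = 36 ≡ 3, so v_1 = 3^{−1} = 4 (mod 11).
  i = 2 (α = 9): (9−3)(9−6)(9−2)(9−1) = 6·3·7·8 = 1008 ≡ 7, so v_2 = 7^{−1} = 8 (mod 11).
  i = 3 (α = 6): (6−3)(6−9)(6−2)(6−1) = 3·(−3)·4·5 = −180 ≡ 7, so v_3 = 7^{−1} = 8 (mod 11).
  i = 4 (α = 2): (2−3)(2−9)(2−6)(2−1) = (−1)·(−7)·(−4)·1 = −28 ≡ 5, so v_4 = 5^{−1} = 9 (mod 11).
  i = 5 (α = 1): (1−3)(1−9)(1−6)(1−2) = (−2)·(−8)·(−5)·(−1) = 80 ≡ 3, so v_5 = 3^{−1} = 4 (mod 11).
  v = [4, 8, 8, 9, 4].
Step 2: syndromes of r = [2, 6, 1, 6, 10] (all sums mod 11).
  S_0 = Σ v_i r_i = 4·2 + 8·6 + 8·1 + 9·6 + 4·10 = 158 ≡ 4.
  S_1 = Σ v_i α_i r_i = 4·3·2 + 8·9·6 + 8·6·1 + 9·2·6 + 4·1·10 = 652 ≡ 3.
  α_i^2 mod 11 = [9, 4, 3, 4, 1].
  S_2 = Σ v_i α_i^2 r_i = 4·9·2 + 8·4·6 + 8·3·1 + 9·4·6 + 4·1·10 = 544 ≡ 5.
  S = (4, 3, 5) ≠ 0, so r is not a codeword (an error is present).
Step 3: locate the error. For a single error e at position i, S_ℓ = v_i·e·α_i^ℓ, so α_err = S_1/S_0.
  S_0^{−1} = 4^{−1} = 3 (mod 11), so α_err = 3·3 = 9 ≡ 9 = α_2. Error position i = 2.
  Consistency check: S_2/S_1 = 5·4 = 20 ≡ 9 = α_err ✓ (single-error assumption holds).
Step 4: error magnitude e = S_0/v_2 = S_0·∏_{j≠2}(α_2 − α_j) = 4·7 = 28 ≡ 6 (mod 11).
Step 5: correct position 2: c_2 = r_2 − e = 6 − 6 ≡ 0 (mod 11). Hence c = [2, 0, 1, 6, 10].
  Check: interpolating c through the α_i gives m(x) = 3 + 7·x (degree < 2) with m(α_i) = c_i for every i, so c is indeed a codeword.


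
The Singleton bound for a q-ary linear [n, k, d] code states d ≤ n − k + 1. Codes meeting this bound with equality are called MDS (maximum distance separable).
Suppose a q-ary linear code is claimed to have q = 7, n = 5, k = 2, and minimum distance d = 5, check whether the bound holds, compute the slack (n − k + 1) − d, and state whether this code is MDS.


Singleton RHS = n − k + 1 = 4, slack = -1, bound violated (no such code; not MDS).

Singleton bound: d ≤ n − k + 1.
Here n = 5, k = 2, so n − k + 1 = 4.
Given d = 5, check d ≤ 4: NO.
Slack = (n − k + 1) − d = -1.
The slack is negative: d = 5 exceeds n − k + 1 = 4 by 1, so the Singleton bound is violated and no linear [5, 2, 5]_7 code can exist. In particular it is not MDS (MDS requires d = n − k + 1 exactly).
Description: the claimed parameters are [5, 2, 5]_7; such a code would be impossible (violates the Singleton bound).


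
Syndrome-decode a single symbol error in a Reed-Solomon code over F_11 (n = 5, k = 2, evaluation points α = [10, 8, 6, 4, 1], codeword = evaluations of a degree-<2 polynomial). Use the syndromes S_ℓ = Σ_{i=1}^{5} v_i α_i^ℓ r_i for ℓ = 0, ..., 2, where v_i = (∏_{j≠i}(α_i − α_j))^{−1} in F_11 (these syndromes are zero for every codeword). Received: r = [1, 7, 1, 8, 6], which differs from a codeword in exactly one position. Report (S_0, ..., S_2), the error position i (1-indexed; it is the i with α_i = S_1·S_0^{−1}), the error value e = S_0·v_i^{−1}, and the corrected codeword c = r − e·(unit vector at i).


S = (7, 9, 10), error at position 3, error magnitude e = 10, c = [1, 7, 2, 8, 6].

Step 1: column multipliers v_i = (∏_{j≠i}(α_i − α_j))^{−1} mod 11.
  i = 1 (α = 10): (10−8)(10−6)(10−4)(10−1) = 2·4·6·9 = 432 ≡ 3, so v_1 = 3^{−1} = 4 (mod 11).
  i = 2 (α = 8): (8−10)(8−6)(8−4)(8−1) = (−2)·2·4·7 = −112 ≡ 9, so v_2 = 9^{−1} = 5 (mod 11).
  i = 3 (α = 6): (6−10)(6−8)(6−4)(6−1) = (−4)·(−2)·2·5 = 80 ≡ 3, so v_3 = 3^{−1} = 4 (mod 11).
  i = 4 (α = 4): (4−10)(4−8)(4−6)(4−1) = (−6)·(−4)·(−2)·3 = −144 ≡ 10, so v_4 = 10^{−1} = 10 (mod 11).
  i = 5 (α = 1): (1−10)(1−8)(1−6)(1−4) = (−9)·(−7)·(−5)·(−3) = 945 ≡ 10, so v_5 = 10^{−1} = 10 (mod 11).
  v = [4, 5, 4, 10, 10].
Step 2: syndromes of r = [1, 7, 1, 8, 6] (all sums mod 11).
  S_0 = Σ v_i r_i = 4·1 + 5·7 + 4·1 + 10·8 + 10·6 = 183 ≡ 7.
  S_1 = Σ v_i α_i r_i = 4·10·1 + 5·8·7 + 4·6·1 + 10·4·8 + 10·1·6 = 724 ≡ 9.
  α_i^2 mod 11 = [1, 9, 3, 5, 1].
  S_2 = Σ v_i α_i^2 r_i = 4·1·1 + 5·9·7 + 4·3·1 + 10·5·8 + 10·1·6 = 791 ≡ 10.
  S = (7, 9, 10) ≠ 0, so r is not a codeword (an error is present).
Step 3: locate the error. For a single error e at position i, S_ℓ = v_i·e·α_i^ℓ, so α_err = S_1/S_0.
  S_0^{−1} = 7^{−1} = 8 (mod 11), so α_err = 9·8 = 72 ≡ 6 = α_3. Error position i = 3.
  Consistency check: S_2/S_1 = 10·5 = 50 ≡ 6 = α_err ✓ (single-error assumption holds).
Step 4: error magnitude e = S_0/v_3 = S_0·∏_{j≠3}(α_3 − α_j) = 7·3 = 21 ≡ 10 (mod 11).
Step 5: correct position 3: c_3 = r_3 − e = 1 − 10 ≡ 2 (mod 11). Hence c = [1, 7, 2, 8, 6].
  Check: interpolating c through the α_i gives m(x) = 9 + 8·x (degree < 2) with m(α_i) = c_i for every i, so c is indeed a codeword.


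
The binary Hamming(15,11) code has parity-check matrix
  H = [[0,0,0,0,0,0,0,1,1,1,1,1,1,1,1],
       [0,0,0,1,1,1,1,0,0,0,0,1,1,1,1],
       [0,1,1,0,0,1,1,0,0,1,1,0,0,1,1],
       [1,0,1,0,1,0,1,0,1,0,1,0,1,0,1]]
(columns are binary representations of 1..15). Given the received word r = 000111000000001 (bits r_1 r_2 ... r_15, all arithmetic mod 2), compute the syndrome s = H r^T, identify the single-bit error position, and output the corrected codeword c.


s = (1, 0, 0, 0)^T, error position = 8, corrected codeword c = 000111010000001

Compute s = H r^T mod 2 one row at a time:
  s_1 = 0 + 0 + 0 + 0 + 0 + 0 + 0 + 1 = 1 ≡ 1 (mod 2).
  s_2 = 1 + 1 + 1 + 0 + 0 + 0 + 0 + 1 = 4 ≡ 0 (mod 2).
  s_3 = 0 + 0 + 1 + 0 + 0 + 0 + 0 + 1 = 2 ≡ 0 (mod 2).
  s_4 = 0 + 0 + 1 + 0 + 0 + 0 + 0 + 1 = 2 ≡ 0 (mod 2).
s = (1, 0, 0, 0)^T — this equals column 8 of H (binary 1000), so error is at position 8.
Correct: flip bit 8 of r = 000111000000001 to get c = 000111010000001.


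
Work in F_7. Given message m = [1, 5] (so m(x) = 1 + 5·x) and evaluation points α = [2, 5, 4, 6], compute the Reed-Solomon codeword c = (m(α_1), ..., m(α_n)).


c = [4, 5, 0, 3]

Message polynomial: m(x) = 1 + 5·x (mod 7).
For each evaluation point α_i, compute m(α_i) mod 7:
  α_1 = 2: Horner steps 5 → 4, so m(2) = 4.
  α_2 = 5: Horner steps 5 → 5, so m(5) = 5.
  α_3 = 4: Horner steps 5 → 0, so m(4) = 0.
  α_4 = 6: Horner steps 5 → 3, so m(6) = 3.
Codeword c = [4, 5, 0, 3] ∈ F_7^4.


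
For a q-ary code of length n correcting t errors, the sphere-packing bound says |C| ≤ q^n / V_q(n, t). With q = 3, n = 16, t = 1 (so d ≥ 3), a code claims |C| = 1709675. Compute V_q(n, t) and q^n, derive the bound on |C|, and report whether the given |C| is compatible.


V_q(n, t) = 33, q^n = 43046721, Hamming bound = 1304446, |C| = 1709675 > bound (violated).

Step 1: Compute V_q(n, t) = Σ_{j=0}^1 C(n, j) (q−1)^j.
  j = 0: C(16,0)·(2)^0 = 1·1 = 1.
  j = 1: C(16,1)·(2)^1 = 16·2 = 32.
  V_q(n, t) = 1 + 32 = 33.
Step 2: q^n = 3^16 = 43046721.
Step 3: Hamming bound ⌊q^n / V_q(n,t)⌋ = ⌊43046721/33⌋ = 1304446.
Step 4: Compare |C| = 1709675 to 1304446: violated.
The claimed |C| lies above the Hamming bound, so no 3-ary code of length 16 with d ≥ 3 can have 1709675 codewords.


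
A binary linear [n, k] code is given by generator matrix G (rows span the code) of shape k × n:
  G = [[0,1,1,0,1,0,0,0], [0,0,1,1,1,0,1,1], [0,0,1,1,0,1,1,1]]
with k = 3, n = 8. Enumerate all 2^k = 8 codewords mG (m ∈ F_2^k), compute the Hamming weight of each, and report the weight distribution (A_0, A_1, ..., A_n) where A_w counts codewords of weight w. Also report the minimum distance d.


Weight distribution: A_0 = 1, A_2 = 1, A_3 = 2, A_4 = 1, A_5 = 2, A_6 = 1. Minimum distance d = 2.

Enumerate all 2^3 = 8 messages m ∈ F_2^3.
For each, compute codeword c = mG in F_2^8, then tally its weight.
  m = 000 → c = 00000000, weight = 0.
  m = 100 → c = 01101000, weight = 3.
  m = 010 → c = 00111011, weight = 5.
  m = 110 → c = 01010011, weight = 4.
  m = 001 → c = 00110111, weight = 5.
  m = 101 → c = 01011111, weight = 6.
  m = 011 → c = 00001100, weight = 2.
  m = 111 → c = 01100100, weight = 3.
Tally weights:
  weight 0: 1 codewords.
  weight 2: 1 codewords.
  weight 3: 2 codewords.
  weight 4: 1 codewords.
  weight 5: 2 codewords.
  weight 6: 1 codewords.
Minimum distance d = smallest w > 0 with A_w > 0 = 2.
Sanity: Σ A_w = 8 = 2^3 = 8 ✓.


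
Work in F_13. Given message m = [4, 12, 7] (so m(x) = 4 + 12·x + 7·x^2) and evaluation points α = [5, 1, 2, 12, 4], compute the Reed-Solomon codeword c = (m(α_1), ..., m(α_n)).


c = [5, 10, 4, 12, 8]

Message polynomial: m(x) = 4 + 12·x + 7·x^2 (mod 13).
For each evaluation point α_i, compute m(α_i) mod 13:
  α_1 = 5: Horner steps 7 → 8 → 5, so m(5) = 5.
  α_2 = 1: Horner steps 7 → 6 → 10, so m(1) = 10.
  α_3 = 2: Horner steps 7 → 0 → 4, so m(2) = 4.
  α_4 = 12: Horner steps 7 → 5 → 12, so m(12) = 12.
  α_5 = 4: Horner steps 7 → 1 → 8, so m(4) = 8.
Codeword c = [5, 10, 4, 12, 8] ∈ F_13^5.


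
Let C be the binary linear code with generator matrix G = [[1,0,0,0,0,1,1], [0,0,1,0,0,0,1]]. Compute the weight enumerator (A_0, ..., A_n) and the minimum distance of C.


Weight distribution: A_0 = 1, A_2 = 1, A_3 = 2. Minimum distance d = 2.

Enumerate all 2^2 = 4 messages m ∈ F_2^2.
For each, compute codeword c = mG in F_2^7, then tally its weight.
  m = 00 → c = 0000000, weight = 0.
  m = 10 → c = 1000011, weight = 3.
  m = 01 → c = 0010001, weight = 2.
  m = 11 → c = 1010010, weight = 3.
Tally weights:
  weight 0: 1 codewords.
  weight 2: 1 codewords.
  weight 3: 2 codewords.
Minimum distance d = smallest w > 0 with A_w > 0 = 2.
Sanity: Σ A_w = 4 = 2^2 = 4 ✓.


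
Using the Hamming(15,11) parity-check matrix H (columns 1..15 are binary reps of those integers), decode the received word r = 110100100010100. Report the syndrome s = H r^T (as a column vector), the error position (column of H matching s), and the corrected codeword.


s = (0, 1, 1, 0)^T, error position = 6, corrected codeword c = 110101100010100

Compute s = H r^T mod 2 one row at a time:
  s_1 = 0 + 0 + 0 + 1 + 0 + 1 + 0 + 0 = 2 ≡ 0 (mod 2).
  s_2 = 1 + 0 + 0 + 1 + 0 + 1 + 0 + 0 = 3 ≡ 1 (mod 2).
  s_3 = 1 + 0 + 0 + 1 + 0 + 1 + 0 + 0 = 3 ≡ 1 (mod 2).
  s_4 = 1 + 0 + 0 + 1 + 0 + 1 + 1 + 0 = 4 ≡ 0 (mod 2).
s = (0, 1, 1, 0)^T — this equals column 6 of H (binary 0110), so error is at position 6.
Correct: flip bit 6 of r = 110100100010100 to get c = 110101100010100.


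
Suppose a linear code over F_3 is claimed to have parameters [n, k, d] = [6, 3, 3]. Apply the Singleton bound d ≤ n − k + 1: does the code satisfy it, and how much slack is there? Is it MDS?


Singleton RHS = n − k + 1 = 4, slack = 1, bound satisfied, not MDS.

Singleton bound: d ≤ n − k + 1.
Here n = 6, k = 3, so n − k + 1 = 4.
Given d = 3, check d ≤ 4: YES.
Slack = (n − k + 1) − d = 1.
The code is NOT MDS (slack = 1 > 0).
Description: the claimed parameters are [6, 3, 3]_3; such a code would be non-MDS.


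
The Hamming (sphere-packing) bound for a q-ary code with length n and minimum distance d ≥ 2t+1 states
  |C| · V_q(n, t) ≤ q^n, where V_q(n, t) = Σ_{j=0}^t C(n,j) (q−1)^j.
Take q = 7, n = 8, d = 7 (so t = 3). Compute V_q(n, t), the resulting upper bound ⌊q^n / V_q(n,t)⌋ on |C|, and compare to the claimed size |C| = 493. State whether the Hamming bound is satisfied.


V_q(n, t) = 13153, q^n = 5764801, Hamming bound = 438, |C| = 493 > bound (violated).

Step 1: Compute V_q(n, t) = Σ_{j=0}^3 C(n, j) (q−1)^j.
  j = 0: C(8,0)·(6)^0 = 1·1 = 1.
  j = 1: C(8,1)·(6)^1 = 8·6 = 48.
  j = 2: C(8,2)·(6)^2 = 28·36 = 1008.
  j = 3: C(8,3)·(6)^3 = 56·216 = 12096.
  V_q(n, t) = 1 + 48 + 1008 + 12096 = 13153.
Step 2: q^n = 7^8 = 5764801.
Step 3: Hamming bound ⌊q^n / V_q(n,t)⌋ = ⌊5764801/13153⌋ = 438.
Step 4: Compare |C| = 493 to 438: violated.
The claimed |C| lies above the Hamming bound, so no 7-ary code of length 8 with d ≥ 7 can have 493 codewords.


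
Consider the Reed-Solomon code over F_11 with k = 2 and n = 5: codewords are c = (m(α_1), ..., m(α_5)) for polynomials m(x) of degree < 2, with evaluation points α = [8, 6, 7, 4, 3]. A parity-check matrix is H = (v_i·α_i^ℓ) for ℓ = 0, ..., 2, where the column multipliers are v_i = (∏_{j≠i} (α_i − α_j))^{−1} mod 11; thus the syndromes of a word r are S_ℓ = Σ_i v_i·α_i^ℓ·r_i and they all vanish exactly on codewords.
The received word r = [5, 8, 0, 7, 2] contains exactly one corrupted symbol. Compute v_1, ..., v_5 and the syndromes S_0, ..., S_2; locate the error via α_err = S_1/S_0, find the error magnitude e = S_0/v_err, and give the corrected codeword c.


S = (2, 1, 6), error at position 2, error magnitude e = 2, c = [5, 6, 0, 7, 2].

Step 1: column multipliers v_i = (∏_{j≠i}(α_i − α_j))^{−1} mod 11.
  i = 1 (α = 8): (8−6)(8−7)(8−4)(8−3) = 2·1·4·5 = 40 ≡ 7, so v_1 = 7^{−1} = 8 (mod 11).
  i = 2 (α = 6): (6−8)(6−7)(6−4)(6−3) = (−2)·(−1)·2·3 = 12 ≡ 1, so v_2 = 1^{−1} = 1 (mod 11).
  i = 3 (α = 7): (7−8)(7−6)(7−4)(7−3) = (−1)·1·3·4 = −12 ≡ 10, so v_3 = 10^{−1} = 10 (mod 11).
  i = 4 (α = 4): (4−8)(4−6)(4−7)(4−3) = (−4)·(−2)·(−3)·1 = −24 ≡ 9, so v_4 = 9^{−1} = 5 (mod 11).
  i = 5 (α = 3): (3−8)(3−6)(3−7)(3−4) = (−5)·(−3)·(−4)·(−1) = 60 ≡ 5, so v_5 = 5^{−1} = 9 (mod 11).
  v = [8, 1, 10, 5, 9].
Step 2: syndromes of r = [5, 8, 0, 7, 2] (all sums mod 11).
  S_0 = Σ v_i r_i = 8·5 + 1·8 + 10·0 + 5·7 + 9·2 = 101 ≡ 2.
  S_1 = Σ v_i α_i r_i = 8·8·5 + 1·6·8 + 10·7·0 + 5·4·7 + 9·3·2 = 562 ≡ 1.
  α_i^2 mod 11 = [9, 3, 5, 5, 9].
  S_2 = Σ v_i α_i^2 r_i = 8·9·5 + 1·3·8 + 10·5·0 + 5·5·7 + 9·9·2 = 721 ≡ 6.
  S = (2, 1, 6) ≠ 0, so r is not a codeword (an error is present).
Step 3: locate the error. For a single error e at position i, S_ℓ = v_i·e·α_i^ℓ, so α_err = S_1/S_0.
  S_0^{−1} = 2^{−1} = 6 (mod 11), so α_err = 1·6 = 6 ≡ 6 = α_2. Error position i = 2.
  Consistency check: S_2/S_1 = 6·1 = 6 ≡ 6 = α_err ✓ (single-error assumption holds).
Step 4: error magnitude e = S_0/v_2 = S_0·∏_{j≠2}(α_2 − α_j) = 2·1 = 2 ≡ 2 (mod 11).
Step 5: correct position 2: c_2 = r_2 − e = 8 − 2 ≡ 6 (mod 11). Hence c = [5, 6, 0, 7, 2].
  Check: interpolating c through the α_i gives m(x) = 9 + 5·x (degree < 2) with m(α_i) = c_i for every i, so c is indeed a codeword.


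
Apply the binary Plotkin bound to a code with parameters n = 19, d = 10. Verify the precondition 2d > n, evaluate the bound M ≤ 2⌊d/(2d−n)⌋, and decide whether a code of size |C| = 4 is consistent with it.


Plotkin bound M ≤ 20; given |C| = 4 ≤ bound (satisfied).

Check applicability: 2d = 20, n = 19.
2d − n = 1 > 0, so Plotkin applies.
Compute d/(2d−n) = 10/1 ≈ 10.0000.
⌊d/(2d−n)⌋ = 10.
Plotkin bound: M ≤ 2·10 = 20.
Given |C| = 4, check: satisfied.
This |C| is below the Plotkin bound.


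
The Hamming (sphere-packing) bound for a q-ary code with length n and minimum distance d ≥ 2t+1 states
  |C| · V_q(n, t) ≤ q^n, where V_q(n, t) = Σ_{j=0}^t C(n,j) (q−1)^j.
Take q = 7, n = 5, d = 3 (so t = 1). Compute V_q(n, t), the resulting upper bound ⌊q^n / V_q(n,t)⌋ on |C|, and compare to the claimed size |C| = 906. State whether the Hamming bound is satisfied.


V_q(n, t) = 31, q^n = 16807, Hamming bound = 542, |C| = 906 > bound (violated).

Step 1: Compute V_q(n, t) = Σ_{j=0}^1 C(n, j) (q−1)^j.
  j = 0: C(5,0)·(6)^0 = 1·1 = 1.
  j = 1: C(5,1)·(6)^1 = 5·6 = 30.
  V_q(n, t) = 1 + 30 = 31.
Step 2: q^n = 7^5 = 16807.
Step 3: Hamming bound ⌊q^n / V_q(n,t)⌋ = ⌊16807/31⌋ = 542.
Step 4: Compare |C| = 906 to 542: violated.
The claimed |C| lies above the Hamming bound, so no 7-ary code of length 5 with d ≥ 3 can have 906 codewords.


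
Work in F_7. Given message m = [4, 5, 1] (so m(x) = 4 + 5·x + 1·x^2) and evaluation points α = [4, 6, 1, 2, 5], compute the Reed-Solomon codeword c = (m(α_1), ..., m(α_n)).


c = [5, 0, 3, 4, 5]

Message polynomial: m(x) = 4 + 5·x + 1·x^2 (mod 7).
For each evaluation point α_i, compute m(α_i) mod 7:
  α_1 = 4: Horner steps 1 → 2 → 5, so m(4) = 5.
  α_2 = 6: Horner steps 1 → 4 → 0, so m(6) = 0.
  α_3 = 1: Horner steps 1 → 6 → 3, so m(1) = 3.
  α_4 = 2: Horner steps 1 → 0 → 4, so m(2) = 4.
  α_5 = 5: Horner steps 1 → 3 → 5, so m(5) = 5.
Codeword c = [5, 0, 3, 4, 5] ∈ F_7^5.


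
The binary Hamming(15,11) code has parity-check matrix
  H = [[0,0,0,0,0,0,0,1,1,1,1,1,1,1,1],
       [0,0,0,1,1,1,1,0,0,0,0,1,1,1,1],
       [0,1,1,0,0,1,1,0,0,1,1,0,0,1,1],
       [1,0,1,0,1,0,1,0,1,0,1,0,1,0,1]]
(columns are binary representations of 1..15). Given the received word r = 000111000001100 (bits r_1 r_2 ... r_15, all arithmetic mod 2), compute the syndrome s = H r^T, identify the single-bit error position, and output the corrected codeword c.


s = (0, 1, 1, 0)^T, error position = 6, corrected codeword c = 000110000001100

Compute s = H r^T mod 2 one row at a time:
  s_1 = 0 + 0 + 0 + 0 + 1 + 1 + 0 + 0 = 2 ≡ 0 (mod 2).
  s_2 = 1 + 1 + 1 + 0 + 1 + 1 + 0 + 0 = 5 ≡ 1 (mod 2).
  s_3 = 0 + 0 + 1 + 0 + 0 + 0 + 0 + 0 = 1 ≡ 1 (mod 2).
  s_4 = 0 + 0 + 1 + 0 + 0 + 0 + 1 + 0 = 2 ≡ 0 (mod 2).
s = (0, 1, 1, 0)^T — this equals column 6 of H (binary 0110), so error is at position 6.
Correct: flip bit 6 of r = 000111000001100 to get c = 000110000001100.


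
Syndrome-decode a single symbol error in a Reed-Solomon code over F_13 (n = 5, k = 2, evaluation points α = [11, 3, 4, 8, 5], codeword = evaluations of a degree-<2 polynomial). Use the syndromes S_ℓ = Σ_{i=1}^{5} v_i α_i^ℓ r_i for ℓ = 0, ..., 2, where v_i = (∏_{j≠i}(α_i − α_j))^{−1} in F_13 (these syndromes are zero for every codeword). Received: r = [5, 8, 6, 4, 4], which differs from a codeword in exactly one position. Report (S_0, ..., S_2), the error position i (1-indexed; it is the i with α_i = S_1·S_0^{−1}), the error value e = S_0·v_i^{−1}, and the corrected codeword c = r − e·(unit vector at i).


S = (3, 11, 10), error at position 4, error magnitude e = 6, c = [5, 8, 6, 11, 4].

Step 1: column multipliers v_i = (∏_{j≠i}(α_i − α_j))^{−1} mod 13.
  i = 1 (α = 11): (11−3)(11−4)(11−8)(11−5) = 8·7·3·6 = 1008 ≡ 7, so v_1 = 7^{−1} = 2 (mod 13).
  i = 2 (α = 3): (3−11)(3−4)(3−8)(3−5) = (−8)·(−1)·(−5)·(−2) = 80 ≡ 2, so v_2 = 2^{−1} = 7 (mod 13).
  i = 3 (α = 4): (4−11)(4−3)(4−8)(4−5) = (−7)·1·(−4)·(−1) = −28 ≡ 11, so v_3 = 11^{−1} = 6 (mod 13).
  i = 4 (α = 8): (8−11)(8−3)(8−4)(8−5) = (−3)·5·4·3 = −180 ≡ 2, so v_4 = 2^{−1} = 7 (mod 13).
  i = 5 (α = 5): (5−11)(5−3)(5−4)(5−8) = (−6)·2·1·(−3) = 36 ≡ 10, so v_5 = 10^{−1} = 4 (mod 13).
  v = [2, 7, 6, 7, 4].
Step 2: syndromes of r = [5, 8, 6, 4, 4] (all sums mod 13).
  S_0 = Σ v_i r_i = 2·5 + 7·8 + 6·6 + 7·4 + 4·4 = 146 ≡ 3.
  S_1 = Σ v_i α_i r_i = 2·11·5 + 7·3·8 + 6·4·6 + 7·8·4 + 4·5·4 = 726 ≡ 11.
  α_i^2 mod 13 = [4, 9, 3, 12, 12].
  S_2 = Σ v_i α_i^2 r_i = 2·4·5 + 7·9·8 + 6·3·6 + 7·12·4 + 4·12·4 = 1180 ≡ 10.
  S = (3, 11, 10) ≠ 0, so r is not a codeword (an error is present).
Step 3: locate the error. For a single error e at position i, S_ℓ = v_i·e·α_i^ℓ, so α_err = S_1/S_0.
  S_0^{−1} = 3^{−1} = 9 (mod 13), so α_err = 11·9 = 99 ≡ 8 = α_4. Error position i = 4.
  Consistency check: S_2/S_1 = 10·6 = 60 ≡ 8 = α_err ✓ (single-error assumption holds).
Step 4: error magnitude e = S_0/v_4 = S_0·∏_{j≠4}(α_4 − α_j) = 3·2 = 6 ≡ 6 (mod 13).
Step 5: correct position 4: c_4 = r_4 − e = 4 − 6 ≡ 11 (mod 13). Hence c = [5, 8, 6, 11, 4].
  Check: interpolating c through the α_i gives m(x) = 1 + 11·x (degree < 2) with m(α_i) = c_i for every i, so c is indeed a codeword.


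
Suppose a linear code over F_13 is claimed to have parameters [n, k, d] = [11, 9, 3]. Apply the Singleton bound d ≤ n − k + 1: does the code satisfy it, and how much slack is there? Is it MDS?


Singleton RHS = n − k + 1 = 3, slack = 0, bound satisfied, MDS.

Singleton bound: d ≤ n − k + 1.
Here n = 11, k = 9, so n − k + 1 = 3.
Given d = 3, check d ≤ 3: YES.
Slack = (n − k + 1) − d = 0.
The code is MDS (slack = 0).
Description: the claimed parameters are [11, 9, 3]_13; such a code would be MDS (meets Singleton bound).


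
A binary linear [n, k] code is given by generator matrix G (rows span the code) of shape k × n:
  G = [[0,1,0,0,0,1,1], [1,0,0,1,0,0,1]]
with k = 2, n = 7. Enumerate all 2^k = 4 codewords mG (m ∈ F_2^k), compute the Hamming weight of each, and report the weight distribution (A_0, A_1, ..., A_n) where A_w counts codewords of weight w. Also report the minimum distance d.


Weight distribution: A_0 = 1, A_3 = 2, A_4 = 1. Minimum distance d = 3.

Enumerate all 2^2 = 4 messages m ∈ F_2^2.
For each, compute codeword c = mG in F_2^7, then tally its weight.
  m = 00 → c = 0000000, weight = 0.
  m = 10 → c = 0100011, weight = 3.
  m = 01 → c = 1001001, weight = 3.
  m = 11 → c = 1101010, weight = 4.
Tally weights:
  weight 0: 1 codewords.
  weight 3: 2 codewords.
  weight 4: 1 codewords.
Minimum distance d = smallest w > 0 with A_w > 0 = 3.
Sanity: Σ A_w = 4 = 2^2 = 4 ✓.


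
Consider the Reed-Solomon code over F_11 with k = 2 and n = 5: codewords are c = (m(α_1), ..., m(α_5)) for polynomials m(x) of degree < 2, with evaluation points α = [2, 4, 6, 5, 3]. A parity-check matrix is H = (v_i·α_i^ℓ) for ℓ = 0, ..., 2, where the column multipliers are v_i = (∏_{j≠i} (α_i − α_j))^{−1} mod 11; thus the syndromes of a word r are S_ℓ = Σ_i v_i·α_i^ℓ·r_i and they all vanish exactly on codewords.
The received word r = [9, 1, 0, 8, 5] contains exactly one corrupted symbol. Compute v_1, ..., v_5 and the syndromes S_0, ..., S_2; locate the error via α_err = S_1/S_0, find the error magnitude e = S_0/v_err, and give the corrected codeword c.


S = (9, 10, 5), error at position 3, error magnitude e = 7, c = [9, 1, 4, 8, 5].

Step 1: column multipliers v_i = (∏_{j≠i}(α_i − α_j))^{−1} mod 11.
  i = 1 (α = 2): (2−4)(2−6)(2−5)(2−3) = (−2)·(−4)·(−3)·(−1) = 24 ≡ 2, so v_1 = 2^{−1} = 6 (mod 11).
  i = 2 (α = 4): (4−2)(4−6)(4−5)(4−3) = 2·(−2)·(−1)·1 = 4 ≡ 4, so v_2 = 4^{−1} = 3 (mod 11).
  i = 3 (α = 6): (6−2)(6−4)(6−5)(6−3) = 4·2·1·3 = 24 ≡ 2, so v_3 = 2^{−1} = 6 (mod 11).
  i = 4 (α = 5): (5−2)(5−4)(5−6)(5−3) = 3·1·(−1)·2 = −6 ≡ 5, so v_4 = 5^{−1} = 9 (mod 11).
  i = 5 (α = 3): (3−2)(3−4)(3−6)(3−5) = 1·(−1)·(−3)·(−2) = −6 ≡ 5, so v_5 = 5^{−1} = 9 (mod 11).
  v = [6, 3, 6, 9, 9].
Step 2: syndromes of r = [9, 1, 0, 8, 5] (all sums mod 11).
  S_0 = Σ v_i r_i = 6·9 + 3·1 + 6·0 + 9·8 + 9·5 = 174 ≡ 9.
  S_1 = Σ v_i α_i r_i = 6·2·9 + 3·4·1 + 6·6·0 + 9·5·8 + 9·3·5 = 615 ≡ 10.
  α_i^2 mod 11 = [4, 5, 3, 3, 9].
  S_2 = Σ v_i α_i^2 r_i = 6·4·9 + 3·5·1 + 6·3·0 + 9·3·8 + 9·9·5 = 852 ≡ 5.
  S = (9, 10, 5) ≠ 0, so r is not a codeword (an error is present).
Step 3: locate the error. For a single error e at position i, S_ℓ = v_i·e·α_i^ℓ, so α_err = S_1/S_0.
  S_0^{−1} = 9^{−1} = 5 (mod 11), so α_err = 10·5 = 50 ≡ 6 = α_3. Error position i = 3.
  Consistency check: S_2/S_1 = 5·10 = 50 ≡ 6 = α_err ✓ (single-error assumption holds).
Step 4: error magnitude e = S_0/v_3 = S_0·∏_{j≠3}(α_3 − α_j) = 9·2 = 18 ≡ 7 (mod 11).
Step 5: correct position 3: c_3 = r_3 − e = 0 − 7 ≡ 4 (mod 11). Hence c = [9, 1, 4, 8, 5].
  Check: interpolating c through the α_i gives m(x) = 6 + 7·x (degree < 2) with m(α_i) = c_i for every i, so c is indeed a codeword.


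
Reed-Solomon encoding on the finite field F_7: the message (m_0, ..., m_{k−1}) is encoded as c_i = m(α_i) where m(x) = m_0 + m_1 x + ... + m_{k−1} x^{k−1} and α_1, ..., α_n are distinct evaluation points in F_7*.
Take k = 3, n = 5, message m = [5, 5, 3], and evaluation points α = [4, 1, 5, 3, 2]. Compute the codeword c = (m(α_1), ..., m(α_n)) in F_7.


c = [3, 6, 0, 5, 6]

Message polynomial: m(x) = 5 + 5·x + 3·x^2 (mod 7).
For each evaluation point α_i, compute m(α_i) mod 7:
  α_1 = 4: Horner steps 3 → 3 → 3, so m(4) = 3.
  α_2 = 1: Horner steps 3 → 1 → 6, so m(1) = 6.
  α_3 = 5: Horner steps 3 → 6 → 0, so m(5) = 0.
  α_4 = 3: Horner steps 3 → 0 → 5, so m(3) = 5.
  α_5 = 2: Horner steps 3 → 4 → 6, so m(2) = 6.
Codeword c = [3, 6, 0, 5, 6] ∈ F_7^5.


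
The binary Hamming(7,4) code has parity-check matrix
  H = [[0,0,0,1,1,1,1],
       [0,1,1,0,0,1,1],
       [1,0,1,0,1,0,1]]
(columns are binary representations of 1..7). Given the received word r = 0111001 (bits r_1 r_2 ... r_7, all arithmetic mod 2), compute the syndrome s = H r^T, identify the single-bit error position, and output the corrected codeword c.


s = (0, 1, 0)^T, error position = 2, corrected codeword c = 0011001

Compute s = H r^T mod 2 one row at a time:
  s_1 = 1 + 0 + 0 + 1 = 2 ≡ 0 (mod 2).
  s_2 = 1 + 1 + 0 + 1 = 3 ≡ 1 (mod 2).
  s_3 = 0 + 1 + 0 + 1 = 2 ≡ 0 (mod 2).
s = (0, 1, 0)^T — this equals column 2 of H (binary 010), so error is at position 2.
Correct: flip bit 2 of r = 0111001 to get c = 0011001.


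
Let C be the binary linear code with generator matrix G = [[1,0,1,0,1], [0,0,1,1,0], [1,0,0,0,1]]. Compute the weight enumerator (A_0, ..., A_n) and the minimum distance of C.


Weight distribution: A_0 = 1, A_1 = 2, A_2 = 2, A_3 = 2, A_4 = 1. Minimum distance d = 1.

Enumerate all 2^3 = 8 messages m ∈ F_2^3.
For each, compute codeword c = mG in F_2^5, then tally its weight.
  m = 000 → c = 00000, weight = 0.
  m = 100 → c = 10101, weight = 3.
  m = 010 → c = 00110, weight = 2.
  m = 110 → c = 10011, weight = 3.
  m = 001 → c = 10001, weight = 2.
  m = 101 → c = 00100, weight = 1.
  m = 011 → c = 10111, weight = 4.
  m = 111 → c = 00010, weight = 1.
Tally weights:
  weight 0: 1 codewords.
  weight 1: 2 codewords.
  weight 2: 2 codewords.
  weight 3: 2 codewords.
  weight 4: 1 codewords.
Minimum distance d = smallest w > 0 with A_w > 0 = 1.
Sanity: Σ A_w = 8 = 2^3 = 8 ✓.


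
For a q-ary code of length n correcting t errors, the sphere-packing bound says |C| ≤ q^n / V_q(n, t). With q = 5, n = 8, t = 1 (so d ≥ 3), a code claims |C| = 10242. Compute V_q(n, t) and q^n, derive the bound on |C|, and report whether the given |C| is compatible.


V_q(n, t) = 33, q^n = 390625, Hamming bound = 11837, |C| = 10242 ≤ bound (satisfied).

Step 1: Compute V_q(n, t) = Σ_{j=0}^1 C(n, j) (q−1)^j.
  j = 0: C(8,0)·(4)^0 = 1·1 = 1.
  j = 1: C(8,1)·(4)^1 = 8·4 = 32.
  V_q(n, t) = 1 + 32 = 33.
Step 2: q^n = 5^8 = 390625.
Step 3: Hamming bound ⌊q^n / V_q(n,t)⌋ = ⌊390625/33⌋ = 11837.
Step 4: Compare |C| = 10242 to 11837: satisfied.
The claimed |C| lies below the Hamming bound.


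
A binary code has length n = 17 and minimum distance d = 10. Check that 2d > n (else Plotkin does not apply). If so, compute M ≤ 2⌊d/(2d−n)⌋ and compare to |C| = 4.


Plotkin bound M ≤ 6; given |C| = 4 ≤ bound (satisfied).

Check applicability: 2d = 20, n = 17.
2d − n = 3 > 0, so Plotkin applies.
Compute d/(2d−n) = 10/3 ≈ 3.3333.
⌊d/(2d−n)⌋ = 3.
Plotkin bound: M ≤ 2·3 = 6.
Given |C| = 4, check: satisfied.
This |C| is below the Plotkin bound.


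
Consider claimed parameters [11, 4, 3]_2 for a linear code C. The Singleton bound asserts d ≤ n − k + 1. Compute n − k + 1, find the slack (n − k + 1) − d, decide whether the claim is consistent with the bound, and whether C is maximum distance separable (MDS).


Singleton RHS = n − k + 1 = 8, slack = 5, bound satisfied, not MDS.

Singleton bound: d ≤ n − k + 1.
Here n = 11, k = 4, so n − k + 1 = 8.
Given d = 3, check d ≤ 8: YES.
Slack = (n − k + 1) − d = 5.
The code is NOT MDS (slack = 5 > 0).
Description: the claimed parameters are [11, 4, 3]_2; such a code would be non-MDS.


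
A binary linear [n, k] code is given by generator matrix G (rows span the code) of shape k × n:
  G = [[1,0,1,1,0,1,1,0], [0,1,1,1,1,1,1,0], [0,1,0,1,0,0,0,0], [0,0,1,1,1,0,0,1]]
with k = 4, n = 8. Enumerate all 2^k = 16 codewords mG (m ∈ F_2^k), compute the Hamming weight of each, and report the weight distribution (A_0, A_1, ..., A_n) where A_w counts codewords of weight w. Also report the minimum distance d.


Weight distribution: A_0 = 1, A_2 = 1, A_3 = 3, A_4 = 5, A_5 = 4, A_6 = 1, A_7 = 1. Minimum distance d = 2.

Enumerate all 2^4 = 16 messages m ∈ F_2^4.
For each, compute codeword c = mG in F_2^8, then tally its weight.
  m = 0000 → c = 00000000, weight = 0.
  m = 1000 → c = 10110110, weight = 5.
  m = 0100 → c = 01111110, weight = 6.
  m = 1100 → c = 11001000, weight = 3.
  m = 0010 → c = 01010000, weight = 2.
  m = 1010 → c = 11100110, weight = 5.
  m = 0110 → c = 00101110, weight = 4.
  m = 1110 → c = 10011000, weight = 3.
  m = 0001 → c = 00111001, weight = 4.
  m = 1001 → c = 10001111, weight = 5.
  m = 0101 → c = 01000111, weight = 4.
  m = 1101 → c = 11110001, weight = 5.
  m = 0011 → c = 01101001, weight = 4.
  m = 1011 → c = 11011111, weight = 7.
  m = 0111 → c = 00010111, weight = 4.
  m = 1111 → c = 10100001, weight = 3.
Tally weights:
  weight 0: 1 codewords.
  weight 2: 1 codewords.
  weight 3: 3 codewords.
  weight 4: 5 codewords.
  weight 5: 4 codewords.
  weight 6: 1 codewords.
  weight 7: 1 codewords.
Minimum distance d = smallest w > 0 with A_w > 0 = 2.
Sanity: Σ A_w = 16 = 2^4 = 16 ✓.


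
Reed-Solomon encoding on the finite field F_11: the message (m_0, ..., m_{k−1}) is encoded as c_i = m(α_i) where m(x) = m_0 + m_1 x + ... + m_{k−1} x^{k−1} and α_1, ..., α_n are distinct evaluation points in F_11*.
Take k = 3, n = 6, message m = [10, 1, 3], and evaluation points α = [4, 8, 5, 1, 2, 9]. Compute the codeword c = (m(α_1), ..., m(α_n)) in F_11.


c = [7, 1, 2, 3, 2, 9]

Message polynomial: m(x) = 10 + 1·x + 3·x^2 (mod 11).
For each evaluation point α_i, compute m(α_i) mod 11:
  α_1 = 4: Horner steps 3 → 2 → 7, so m(4) = 7.
  α_2 = 8: Horner steps 3 → 3 → 1, so m(8) = 1.
  α_3 = 5: Horner steps 3 → 5 → 2, so m(5) = 2.
  α_4 = 1: Horner steps 3 → 4 → 3, so m(1) = 3.
  α_5 = 2: Horner steps 3 → 7 → 2, so m(2) = 2.
  α_6 = 9: Horner steps 3 → 6 → 9, so m(9) = 9.
Codeword c = [7, 1, 2, 3, 2, 9] ∈ F_11^6.


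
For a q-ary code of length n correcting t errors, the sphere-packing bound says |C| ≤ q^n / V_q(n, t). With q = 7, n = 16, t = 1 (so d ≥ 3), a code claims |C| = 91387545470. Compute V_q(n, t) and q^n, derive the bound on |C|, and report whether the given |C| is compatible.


V_q(n, t) = 97, q^n = 33232930569601, Hamming bound = 342607531645, |C| = 91387545470 ≤ bound (satisfied).

Step 1: Compute V_q(n, t) = Σ_{j=0}^1 C(n, j) (q−1)^j.
  j = 0: C(16,0)·(6)^0 = 1·1 = 1.
  j = 1: C(16,1)·(6)^1 = 16·6 = 96.
  V_q(n, t) = 1 + 96 = 97.
Step 2: q^n = 7^16 = 33232930569601.
Step 3: Hamming bound ⌊q^n / V_q(n,t)⌋ = ⌊33232930569601/97⌋ = 342607531645.
Step 4: Compare |C| = 91387545470 to 342607531645: satisfied.
The claimed |C| lies below the Hamming bound.


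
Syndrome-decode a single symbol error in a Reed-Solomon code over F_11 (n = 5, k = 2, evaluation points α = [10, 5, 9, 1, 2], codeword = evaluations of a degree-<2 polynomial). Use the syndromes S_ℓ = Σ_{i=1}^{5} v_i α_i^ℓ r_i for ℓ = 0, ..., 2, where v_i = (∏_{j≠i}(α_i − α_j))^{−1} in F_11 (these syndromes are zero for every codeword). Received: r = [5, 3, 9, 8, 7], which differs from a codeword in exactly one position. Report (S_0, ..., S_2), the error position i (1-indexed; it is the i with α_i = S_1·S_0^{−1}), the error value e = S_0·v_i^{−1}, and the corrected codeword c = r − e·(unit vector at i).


S = (10, 9, 7), error at position 5, error magnitude e = 3, c = [5, 3, 9, 8, 4].

Step 1: column multipliers v_i = (∏_{j≠i}(α_i − α_j))^{−1} mod 11.
  i = 1 (α = 10): (10−5)(10−9)(10−1)(10−2) = 5·1·9·8 = 360 ≡ 8, so v_1 = 8^{−1} = 7 (mod 11).
  i = 2 (α = 5): (5−10)(5−9)(5−1)(5−2) = (−5)·(−4)·4·3 = 240 ≡ 9, so v_2 = 9^{−1} = 5 (mod 11).
  i = 3 (α = 9): (9−10)(9−5)(9−1)(9−2) = (−1)·4·8·7 = −224 ≡ 7, so v_3 = 7^{−1} = 8 (mod 11).
  i = 4 (α = 1): (1−10)(1−5)(1−9)(1−2) = (−9)·(−4)·(−8)·(−1) = 288 ≡ 2, so v_4 = 2^{−1} = 6 (mod 11).
  i = 5 (α = 2): (2−10)(2−5)(2−9)(2−1) = (−8)·(−3)·(−7)·1 = −168 ≡ 8, so v_5 = 8^{−1} = 7 (mod 11).
  v = [7, 5, 8, 6, 7].
Step 2: syndromes of r = [5, 3, 9, 8, 7] (all sums mod 11).
  S_0 = Σ v_i r_i = 7·5 + 5·3 + 8·9 + 6·8 + 7·7 = 219 ≡ 10.
  S_1 = Σ v_i α_i r_i = 7·10·5 + 5·5·3 + 8·9·9 + 6·1·8 + 7·2·7 = 1219 ≡ 9.
  α_i^2 mod 11 = [1, 3, 4, 1, 4].
  S_2 = Σ v_i α_i^2 r_i = 7·1·5 + 5·3·3 + 8·4·9 + 6·1·8 + 7·4·7 = 612 ≡ 7.
  S = (10, 9, 7) ≠ 0, so r is not a codeword (an error is present).
Step 3: locate the error. For a single error e at position i, S_ℓ = v_i·e·α_i^ℓ, so α_err = S_1/S_0.
  S_0^{−1} = 10^{−1} = 10 (mod 11), so α_err = 9·10 = 90 ≡ 2 = α_5. Error position i = 5.
  Consistency check: S_2/S_1 = 7·5 = 35 ≡ 2 = α_err ✓ (single-error assumption holds).
Step 4: error magnitude e = S_0/v_5 = S_0·∏_{j≠5}(α_5 − α_j) = 10·8 = 80 ≡ 3 (mod 11).
Step 5: correct position 5: c_5 = r_5 − e = 7 − 3 ≡ 4 (mod 11). Hence c = [5, 3, 9, 8, 4].
  Check: interpolating c through the α_i gives m(x) = 1 + 7·x (degree < 2) with m(α_i) = c_i for every i, so c is indeed a codeword.


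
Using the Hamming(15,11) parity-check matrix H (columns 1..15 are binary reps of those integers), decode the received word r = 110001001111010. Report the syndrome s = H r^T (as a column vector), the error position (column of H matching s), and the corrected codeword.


s = (1, 1, 1, 1)^T, error position = 15, corrected codeword c = 110001001111011

Compute s = H r^T mod 2 one row at a time:
  s_1 = 0 + 1 + 1 + 1 + 1 + 0 + 1 + 0 = 5 ≡ 1 (mod 2).
  s_2 = 0 + 0 + 1 + 0 + 1 + 0 + 1 + 0 = 3 ≡ 1 (mod 2).
  s_3 = 1 + 0 + 1 + 0 + 1 + 1 + 1 + 0 = 5 ≡ 1 (mod 2).
  s_4 = 1 + 0 + 0 + 0 + 1 + 1 + 0 + 0 = 3 ≡ 1 (mod 2).
s = (1, 1, 1, 1)^T — this equals column 15 of H (binary 1111), so error is at position 15.
Correct: flip bit 15 of r = 110001001111010 to get c = 110001001111011.
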